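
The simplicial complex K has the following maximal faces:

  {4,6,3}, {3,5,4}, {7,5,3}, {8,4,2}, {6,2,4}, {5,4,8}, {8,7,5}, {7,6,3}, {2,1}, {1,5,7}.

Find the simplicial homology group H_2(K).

We work with the vertex ordering 1 < 2 < 3 < 4 < 5 < 6 < 7 < 8. The simplices of K, each written with vertices in increasing order, are:

  0-simplices (8): [1], [2], [3], [4], [5], [6], [7], [8]
  1-simplices (17): [1,2], [1,5], [1,7], [2,4], [2,6], [2,8], [3,4], [3,5], [3,6], [3,7], [4,5], [4,6], [4,8], [5,7], [5,8], [6,7], [7,8]
  2-simplices (9): [1,5,7], [2,4,6], [2,4,8], [3,4,5], [3,4,6], [3,5,7], [3,6,7], [4,5,8], [5,7,8]

so the chain groups are C_0 ≅ Z^8, C_1 ≅ Z^17, C_2 ≅ Z^9.

Boundary ∂_1: C_1 → C_0 maps an edge to its endpoints' difference, ∂[p,q] = q − p. For instance
  ∂[1,7] = [7] − [1].
The resulting 8×17 matrix has rank 7, and its Smith normal form has invariant factors (1,1,1,1,1,1,1).

The boundary map ∂_2: C_2 → C_1 sends each 2-simplex [p,q,r] to [q,r] − [p,r] + [p,q]. For instance
  ∂[3,6,7] = [6,7] − [3,7] + [3,6],
  ∂[3,4,5] = [4,5] − [3,5] + [3,4].
The 17×9 boundary matrix has rank 9 and Smith normal form diag(1,1,1,1,1,1,1,1,1).

From H_k ≅ ker(∂_k) / im(∂_{k+1}) we obtain:

  H_2: rank ker ∂_2 − rank ∂_3 = (9 − 9) − 0 = 0, and there is no ∂_3, so H_2 ≅ 0.

H_2 = 0.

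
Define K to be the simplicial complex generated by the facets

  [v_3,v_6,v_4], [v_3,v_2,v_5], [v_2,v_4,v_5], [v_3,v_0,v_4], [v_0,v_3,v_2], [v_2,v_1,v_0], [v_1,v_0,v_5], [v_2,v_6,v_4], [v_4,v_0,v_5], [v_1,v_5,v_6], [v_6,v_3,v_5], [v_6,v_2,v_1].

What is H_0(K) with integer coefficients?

K has 7 vertices, 18 edges, 12 triangles.
rank ∂_0 = 0, rank ∂_1 = 6 ⇒ b_0 = 7 − 0 − 6 = 1; all invariant factors of ∂_1 are 1 so no torsion. So H_0 ≅ Z.

H_0 = Z.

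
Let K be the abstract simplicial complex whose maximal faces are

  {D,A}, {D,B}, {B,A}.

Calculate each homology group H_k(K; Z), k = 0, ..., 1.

H_0 = Z,  H_1 = Z.

Take the total order A < B < D on the vertex set. Then K (dimension 1) consists of the simplices:

  0-simplices (3): A, B, D
  1-simplices (3): AB, AD, BD

giving chain groups C_0 ≅ Z^3, C_1 ≅ Z^3.

∂_1: C_1 → C_0 sends each edge [p,q] (with p < q) to q − p. For instance
  ∂AB = B − A.
The 3×3 boundary matrix has rank 2 and Smith normal form diag(1,1).

Now H_k = ker ∂_k / im ∂_{k+1}, so:

  H_0: rank C_0 − rank ∂_1 = 3 − 2 = 1, and the invariant factors of ∂_1 are all 1, so H_0 = Z.
  H_1: rank ker ∂_1 − rank ∂_2 = (3 − 2) − 0 = 1, and there is no ∂_2, so H_1 = Z.

As a check, the Euler characteristic is 3 − 3 = 0, which agrees with 1 − 1 = 0.
(K is a triangulation of the circle S^1.)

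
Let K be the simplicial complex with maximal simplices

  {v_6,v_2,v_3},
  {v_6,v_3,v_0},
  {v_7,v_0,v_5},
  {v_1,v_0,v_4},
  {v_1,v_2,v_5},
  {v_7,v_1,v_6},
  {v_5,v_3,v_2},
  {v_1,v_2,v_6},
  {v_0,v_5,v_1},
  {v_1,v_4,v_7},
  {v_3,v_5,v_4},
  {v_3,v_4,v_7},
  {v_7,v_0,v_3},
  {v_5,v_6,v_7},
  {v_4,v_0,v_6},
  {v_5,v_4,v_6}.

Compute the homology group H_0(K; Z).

Fix the vertex order v_0 < v_1 < v_2 < v_3 < v_4 < v_5 < v_6 < v_7 and write every simplex with vertices in increasing order. Then dim K = 2 and the simplices of K are:

  0-simplices (8): [v_0], [v_1], [v_2], [v_3], [v_4], [v_5], [v_6], [v_7]
  1-simplices (24): (24 of them)
  2-simplices (16): (16 of them)

so the chain groups are C_0 ≅ Z^8, C_1 ≅ Z^24, C_2 ≅ Z^16.

∂_1: C_1 → C_0 sends each edge [p,q] (with p < q) to q − p. For instance
  ∂[v_1,v_2] = [v_2] − [v_1].
This gives a 8×24 integer matrix of rank 7; reducing to Smith normal form yields diagonal entries (1,1,1,1,1,1,1).

Boundary ∂_2: C_2 → C_1 sends each 2-simplex [p,q,r] to [q,r] − [p,r] + [p,q]. For instance
  ∂[v_0,v_3,v_6] = [v_3,v_6] − [v_0,v_6] + [v_0,v_3],
  ∂[v_0,v_1,v_5] = [v_1,v_5] − [v_0,v_5] + [v_0,v_1].
The resulting 24×16 matrix has rank 15, and its Smith normal form has invariant factors (1,1,1,1,1,1,1,1,1,1,1,1,1,1,1).

Computing H_k = (kernel of ∂_k) / (image of ∂_{k+1}):

  H_0: rank C_0 − rank ∂_1 = 8 − 7 = 1, and the invariant factors of ∂_1 are all 1, so H_0 = Z.

(K is a triangulation of the torus T^2.)

H_0 = Z.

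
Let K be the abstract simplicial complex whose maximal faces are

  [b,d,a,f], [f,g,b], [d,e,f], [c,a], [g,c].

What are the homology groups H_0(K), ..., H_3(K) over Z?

H_0 = Z,  H_1 = Z,  H_2 = 0,  H_3 = 0.

K has 7 vertices, 12 edges, 6 triangles, 1 3-simplex.
rank ∂_0 = 0, rank ∂_1 = 6 ⇒ b_0 = 7 − 0 − 6 = 1; all invariant factors of ∂_1 are 1 so no torsion. So H_0 ≅ Z.
rank ∂_1 = 6, rank ∂_2 = 5 ⇒ b_1 = 12 − 6 − 5 = 1; all invariant factors of ∂_2 are 1 so no torsion. So H_1 ≅ Z.
rank ∂_2 = 5, rank ∂_3 = 1 ⇒ b_2 = 6 − 5 − 1 = 0; all invariant factors of ∂_3 are 1 so no torsion. So H_2 ≅ 0.
rank ∂_3 = 1, rank ∂_4 = 0 ⇒ b_3 = 1 − 1 − 0 = 0. So H_3 ≅ 0.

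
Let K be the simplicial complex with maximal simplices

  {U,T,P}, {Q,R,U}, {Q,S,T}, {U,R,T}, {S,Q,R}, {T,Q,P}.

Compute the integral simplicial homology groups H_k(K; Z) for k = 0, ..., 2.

H_0 ≅ Z,  H_1 ≅ Z,  H_2 = 0.

Take the total order P < Q < R < S < T < U on the vertex set. Then K (dimension 2) consists of the simplices:

  0-simplices (6): P, Q, R, S, T, U
  1-simplices (12): PQ, PT, PU, QR, QS, QT, QU, RS, RT, RU, ST, TU
  2-simplices (6): PQT, PTU, QRS, QRU, QST, RTU

so the chain groups are C_0 ≅ Z^6, C_1 ≅ Z^12, C_2 ≅ Z^6.

∂_1: C_1 → C_0 sends each edge [p,q] (with p < q) to q − p. For instance
  ∂QR = R − Q.
The 6×12 boundary matrix has rank 5 and Smith normal form diag(1,1,1,1,1).

The boundary map ∂_2: C_2 → C_1 acts by ∂[p,q,r] = [q,r] − [p,r] + [p,q]. For instance
  ∂PTU = TU − PU + PT,
  ∂QST = ST − QT + QS.
The 12×6 boundary matrix has rank 6 and Smith normal form diag(1,1,1,1,1,1).

Reading off H_k = ker ∂_k / im ∂_{k+1}:

  H_0: rank C_0 − rank ∂_1 = 6 − 5 = 1, and the invariant factors of ∂_1 are all 1, so H_0 ≅ Z.
  H_1: rank ker ∂_1 − rank ∂_2 = (12 − 5) − 6 = 1, and the invariant factors of ∂_2 are all 1, so H_1 ≅ Z.
  H_2: rank ker ∂_2 − rank ∂_3 = (6 − 6) − 0 = 0, and there is no ∂_3, so H_2 ≅ 0.

(K is a triangulation of the cylinder S^1 x I.)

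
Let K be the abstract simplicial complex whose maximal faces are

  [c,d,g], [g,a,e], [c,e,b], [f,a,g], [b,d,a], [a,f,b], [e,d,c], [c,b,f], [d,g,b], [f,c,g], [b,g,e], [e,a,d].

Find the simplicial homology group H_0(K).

K has 7 vertices, 18 edges, 12 triangles.
rank ∂_0 = 0, rank ∂_1 = 6 ⇒ b_0 = 7 − 0 − 6 = 1; all invariant factors of ∂_1 are 1 so no torsion. So H_0 = Z.

H_0 = Z.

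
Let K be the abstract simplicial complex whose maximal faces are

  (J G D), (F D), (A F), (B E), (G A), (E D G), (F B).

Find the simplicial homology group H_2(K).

H_2 = 0.

We work with the vertex ordering A < B < D < E < F < G < J. The simplices of K, each written with vertices in increasing order, are:

  0-simplices (7): A, B, D, E, F, G, J
  1-simplices (10): AF, AG, BE, BF, DE, DF, DG, DJ, EG, GJ
  2-simplices (2): DEG, DGJ

Hence C_0 ≅ Z^7, C_1 ≅ Z^10, C_2 ≅ Z^2.

∂_1: C_1 → C_0 is given by ∂[p,q] = [q] − [p]. For instance
  ∂DJ = J − D.
The 7×10 boundary matrix has rank 6 and Smith normal form diag(1,1,1,1,1,1).

∂_2: C_2 → C_1 sends each 2-simplex [p,q,r] to [q,r] − [p,r] + [p,q]. For instance
  ∂DEG = EG − DG + DE,
  ∂DGJ = GJ − DJ + DG.
This gives a 10×2 integer matrix of rank 2; reducing to Smith normal form yields diagonal entries (1,1).

Computing H_k = (kernel of ∂_k) / (image of ∂_{k+1}):

  H_2: rank ker ∂_2 − rank ∂_3 = (2 − 2) − 0 = 0, and there is no ∂_3, so H_2 ≅ 0.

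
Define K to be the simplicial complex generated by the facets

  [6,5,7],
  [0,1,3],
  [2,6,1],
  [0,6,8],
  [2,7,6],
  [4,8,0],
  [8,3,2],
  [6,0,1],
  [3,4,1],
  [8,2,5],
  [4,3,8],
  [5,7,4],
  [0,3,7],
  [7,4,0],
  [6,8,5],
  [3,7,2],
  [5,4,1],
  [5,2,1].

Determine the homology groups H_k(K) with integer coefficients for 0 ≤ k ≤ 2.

K has 9 vertices, 27 edges, 18 triangles.
rank ∂_0 = 0, rank ∂_1 = 8 ⇒ b_0 = 9 − 0 − 8 = 1; all invariant factors of ∂_1 are 1 so no torsion. So H_0 = Z.
rank ∂_1 = 8, rank ∂_2 = 18 ⇒ b_1 = 27 − 8 − 18 = 1; ∂_2 has invariant factor(s) [2] giving torsion. So H_1 = Z ⊕ Z/2.
rank ∂_2 = 18, rank ∂_3 = 0 ⇒ b_2 = 18 − 18 − 0 = 0. So H_2 = 0.

H_0 = Z,  H_1 = Z ⊕ Z/2,  H_2 = 0.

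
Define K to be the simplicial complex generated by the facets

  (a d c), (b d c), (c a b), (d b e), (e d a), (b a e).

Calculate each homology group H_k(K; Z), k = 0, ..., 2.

Order the vertices as a < b < c < d < e. Listing each simplex with vertices in this order, K has dimension 2 with simplices:

  0-simplices (5): a, b, c, d, e
  1-simplices (9): ab, ac, ad, ae, bc, bd, be, cd, de
  2-simplices (6): abc, abe, acd, ade, bcd, bde

giving chain groups C_0 ≅ Z^5, C_1 ≅ Z^9, C_2 ≅ Z^6.

The boundary map ∂_1: C_1 → C_0 sends each edge [p,q] (with p < q) to q − p. For instance
  ∂ac = c − a.
The 5×9 boundary matrix has rank 4 and Smith normal form diag(1,1,1,1).

The boundary map ∂_2: C_2 → C_1 acts by ∂[p,q,r] = [q,r] − [p,r] + [p,q]. For instance
  ∂ade = de − ae + ad,
  ∂bcd = cd − bd + bc.
The resulting 9×6 matrix has rank 5, and its Smith normal form has invariant factors (1,1,1,1,1).

From H_k ≅ ker(∂_k) / im(∂_{k+1}) we obtain:

  H_0: rank C_0 − rank ∂_1 = 5 − 4 = 1, and the invariant factors of ∂_1 are all 1, so H_0 ≅ Z.
  H_1: rank ker ∂_1 − rank ∂_2 = (9 − 4) − 5 = 0, and the invariant factors of ∂_2 are all 1, so H_1 ≅ 0.
  H_2: rank ker ∂_2 − rank ∂_3 = (6 − 5) − 0 = 1, and there is no ∂_3, so H_2 ≅ Z.

H_0 = Z,  H_1 = 0,  H_2 = Z.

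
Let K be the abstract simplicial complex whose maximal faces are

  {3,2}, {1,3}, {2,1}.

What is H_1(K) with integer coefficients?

K has 3 vertices, 3 edges.
rank ∂_1 = 2, rank ∂_2 = 0 ⇒ b_1 = 3 − 2 − 0 = 1. So H_1 = Z.

H_1 = Z.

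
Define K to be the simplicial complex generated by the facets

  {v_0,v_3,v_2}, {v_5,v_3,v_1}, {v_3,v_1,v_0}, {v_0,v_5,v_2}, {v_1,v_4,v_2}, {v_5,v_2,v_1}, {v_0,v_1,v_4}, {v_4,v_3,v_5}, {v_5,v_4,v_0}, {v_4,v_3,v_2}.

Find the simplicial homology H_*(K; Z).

H_0 ≅ Z,  H_1 ≅ Z_2,  H_2 = 0.

Take the total order v_0 < v_1 < v_2 < v_3 < v_4 < v_5 on the vertex set. Then K (dimension 2) consists of the simplices:

  0-simplices (6): [v_0], [v_1], [v_2], [v_3], [v_4], [v_5]
  1-simplices (15): (15 of them)
  2-simplices (10): [v_0,v_1,v_3], [v_0,v_1,v_4], [v_0,v_2,v_3], [v_0,v_2,v_5], [v_0,v_4,v_5], [v_1,v_2,v_4], [v_1,v_2,v_5], [v_1,v_3,v_5], [v_2,v_3,v_4], [v_3,v_4,v_5]

Hence C_0 ≅ Z^6, C_1 ≅ Z^15, C_2 ≅ Z^10.

The boundary map ∂_1: C_1 → C_0 maps an edge to its endpoints' difference, ∂[p,q] = q − p.
The 6×15 boundary matrix has rank 5 and Smith normal form diag(1,1,1,1,1).

∂_2: C_2 → C_1 maps a triangle to the signed sum of its edges. For instance
  ∂[v_0,v_1,v_4] = [v_1,v_4] − [v_0,v_4] + [v_0,v_1],
  ∂[v_0,v_1,v_3] = [v_1,v_3] − [v_0,v_3] + [v_0,v_1].
The 15×10 boundary matrix has rank 10 and Smith normal form diag(1,1,1,1,1,1,1,1,1,2).

Computing H_k = (kernel of ∂_k) / (image of ∂_{k+1}):

  H_0: rank C_0 − rank ∂_1 = 6 − 5 = 1, and the invariant factors of ∂_1 are all 1, so H_0 ≅ Z.
  H_1: rank ker ∂_1 − rank ∂_2 = (15 − 5) − 10 = 0, and ∂_2 has invariant factor 2 > 1, so H_1 ≅ Z_2.
  H_2: rank ker ∂_2 − rank ∂_3 = (10 − 10) − 0 = 0, and there is no ∂_3, so H_2 ≅ 0.

As a check, the Euler characteristic is 6 − 15 + 10 = 1, which agrees with 1 − 0 + 0 = 1.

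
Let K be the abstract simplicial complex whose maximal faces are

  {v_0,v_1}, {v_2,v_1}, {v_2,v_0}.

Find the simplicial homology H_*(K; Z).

H_0 = Z,  H_1 = Z.

K has 3 vertices, 3 edges.
rank ∂_0 = 0, rank ∂_1 = 2 ⇒ b_0 = 3 − 0 − 2 = 1; all invariant factors of ∂_1 are 1 so no torsion. So H_0 = Z.
rank ∂_1 = 2, rank ∂_2 = 0 ⇒ b_1 = 3 − 2 − 0 = 1. So H_1 = Z.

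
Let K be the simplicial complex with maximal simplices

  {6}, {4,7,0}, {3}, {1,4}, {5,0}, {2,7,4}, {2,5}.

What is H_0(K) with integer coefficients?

Fix the vertex order 0 < 1 < 2 < 3 < 4 < 5 < 6 < 7 and write every simplex with vertices in increasing order. Then dim K = 2 and the simplices of K are:

  0-simplices (8): [0], [1], [2], [3], [4], [5], [6], [7]
  1-simplices (8): [0,4], [0,5], [0,7], [1,4], [2,4], [2,5], [2,7], [4,7]
  2-simplices (2): [0,4,7], [2,4,7]

giving chain groups C_0 ≅ Z^8, C_1 ≅ Z^8, C_2 ≅ Z^2.

The boundary map ∂_1: C_1 → C_0 sends each edge [p,q] (with p < q) to q − p.
As a 8×8 matrix over Z this has rank 5, with invariant factors (1,1,1,1,1).

∂_2: C_2 → C_1 sends each 2-simplex [p,q,r] to [q,r] − [p,r] + [p,q]. For instance
  ∂[0,4,7] = [4,7] − [0,7] + [0,4],
  ∂[2,4,7] = [4,7] − [2,7] + [2,4].
This gives a 8×2 integer matrix of rank 2; reducing to Smith normal form yields diagonal entries (1,1).

Now H_k = ker ∂_k / im ∂_{k+1}, so:

  H_0: rank C_0 − rank ∂_1 = 8 − 5 = 3, and the invariant factors of ∂_1 are all 1, so H_0 = Z^3.

H_0 ≅ Z^3.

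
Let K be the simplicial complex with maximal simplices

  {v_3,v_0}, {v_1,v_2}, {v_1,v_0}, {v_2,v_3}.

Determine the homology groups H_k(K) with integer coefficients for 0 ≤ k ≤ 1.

H_0 ≅ Z,  H_1 ≅ Z.

We work with the vertex ordering v_0 < v_1 < v_2 < v_3. The simplices of K, each written with vertices in increasing order, are:

  0-simplices (4): [v_0], [v_1], [v_2], [v_3]
  1-simplices (4): [v_0,v_1], [v_0,v_3], [v_1,v_2], [v_2,v_3]

Hence C_0 ≅ Z^4, C_1 ≅ Z^4.

The boundary map ∂_1: C_1 → C_0 maps an edge to its endpoints' difference, ∂[p,q] = q − p. For instance
  ∂[v_0,v_3] = [v_3] − [v_0].
The 4×4 boundary matrix has rank 3 and Smith normal form diag(1,1,1).

From H_k ≅ ker(∂_k) / im(∂_{k+1}) we obtain:

  H_0: rank C_0 − rank ∂_1 = 4 − 3 = 1, and the invariant factors of ∂_1 are all 1, so H_0 = Z.
  H_1: rank ker ∂_1 − rank ∂_2 = (4 − 3) − 0 = 1, and there is no ∂_2, so H_1 = Z.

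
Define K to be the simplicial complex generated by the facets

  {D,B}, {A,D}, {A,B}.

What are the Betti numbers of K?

Fix the vertex order A < B < D and write every simplex with vertices in increasing order. Then dim K = 1 and the simplices of K are:

  0-simplices (3): A, B, D
  1-simplices (3): AB, AD, BD

giving chain groups C_0 ≅ Z^3, C_1 ≅ Z^3.

The boundary map ∂_1: C_1 → C_0 is given by ∂[p,q] = [q] − [p].
The resulting 3×3 matrix has rank 2, and its Smith normal form has invariant factors (1,1).

Now H_k = ker ∂_k / im ∂_{k+1}, so:

  H_0: rank C_0 − rank ∂_1 = 3 − 2 = 1, and the invariant factors of ∂_1 are all 1, so H_0 = Z.
  H_1: rank ker ∂_1 − rank ∂_2 = (3 − 2) − 0 = 1, and there is no ∂_2, so H_1 = Z.

As a check, the Euler characteristic is 3 − 3 = 0, which agrees with 1 − 1 = 0.

Hence the Betti numbers are b_0 = 1, b_1 = 1.

b_0 = 1, b_1 = 1.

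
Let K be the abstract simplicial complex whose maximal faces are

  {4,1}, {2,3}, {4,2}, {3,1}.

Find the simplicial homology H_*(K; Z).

H_0 ≅ Z,  H_1 ≅ Z.

Fix the vertex order 1 < 2 < 3 < 4 and write every simplex with vertices in increasing order. Then dim K = 1 and the simplices of K are:

  0-simplices (4): [1], [2], [3], [4]
  1-simplices (4): [1,3], [1,4], [2,3], [2,4]

giving chain groups C_0 ≅ Z^4, C_1 ≅ Z^4.

The boundary map ∂_1: C_1 → C_0 sends each edge [p,q] (with p < q) to q − p. For instance
  ∂[2,3] = [3] − [2].
As a 4×4 matrix over Z this has rank 3, with invariant factors (1,1,1).

From H_k ≅ ker(∂_k) / im(∂_{k+1}) we obtain:

  H_0: rank C_0 − rank ∂_1 = 4 − 3 = 1, and the invariant factors of ∂_1 are all 1, so H_0 = Z.
  H_1: rank ker ∂_1 − rank ∂_2 = (4 − 3) − 0 = 1, and there is no ∂_2, so H_1 = Z.

As a check, the Euler characteristic is 4 − 4 = 0, which agrees with 1 − 1 = 0.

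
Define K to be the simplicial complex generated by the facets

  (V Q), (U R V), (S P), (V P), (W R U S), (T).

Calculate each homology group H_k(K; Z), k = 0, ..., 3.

We work with the vertex ordering P < Q < R < S < T < U < V < W. The simplices of K, each written with vertices in increasing order, are:

  0-simplices (8): P, Q, R, S, T, U, V, W
  1-simplices (11): PS, PV, QV, RS, RU, RV, RW, SU, SW, UV, UW
  2-simplices (5): RSU, RSW, RUV, RUW, SUW
  3-simplices (1): RSUW

giving chain groups C_0 ≅ Z^8, C_1 ≅ Z^11, C_2 ≅ Z^5, C_3 ≅ Z^1.

The boundary map ∂_1: C_1 → C_0 sends each edge [p,q] (with p < q) to q − p.
This gives a 8×11 integer matrix of rank 6; reducing to Smith normal form yields diagonal entries (1,1,1,1,1,1).

∂_2: C_2 → C_1 sends each 2-simplex [p,q,r] to [q,r] − [p,r] + [p,q]. For instance
  ∂RUV = UV − RV + RU,
  ∂RSU = SU − RU + RS.
The resulting 11×5 matrix has rank 4, and its Smith normal form has invariant factors (1,1,1,1).

∂_3: C_3 → C_2 sends each 3-simplex σ to the alternating sum Σ_i (−1)^i (σ with its i-th vertex removed). For instance
  ∂RSUW = SUW − RUW + RSW − RSU.
This gives a 5×1 integer matrix of rank 1; reducing to Smith normal form yields diagonal entries (1).

Reading off H_k = ker ∂_k / im ∂_{k+1}:

  H_0: rank C_0 − rank ∂_1 = 8 − 6 = 2, and the invariant factors of ∂_1 are all 1, so H_0 = Z^2.
  H_1: rank ker ∂_1 − rank ∂_2 = (11 − 6) − 4 = 1, and the invariant factors of ∂_2 are all 1, so H_1 = Z.
  H_2: rank ker ∂_2 − rank ∂_3 = (5 − 4) − 1 = 0, and the invariant factors of ∂_3 are all 1, so H_2 = 0.
  H_3: rank ker ∂_3 − rank ∂_4 = (1 − 1) − 0 = 0, and there is no ∂_4, so H_3 = 0.

H_0 ≅ Z^2,  H_1 ≅ Z,  H_2 = 0,  H_3 = 0.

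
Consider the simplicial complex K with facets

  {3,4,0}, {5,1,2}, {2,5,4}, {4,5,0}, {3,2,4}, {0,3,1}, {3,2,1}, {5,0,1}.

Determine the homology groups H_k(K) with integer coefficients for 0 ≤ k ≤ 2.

Fix the vertex order 0 < 1 < 2 < 3 < 4 < 5 and write every simplex with vertices in increasing order. Then dim K = 2 and the simplices of K are:

  0-simplices (6): [0], [1], [2], [3], [4], [5]
  1-simplices (12): [0,1], [0,3], [0,4], [0,5], [1,2], [1,3], [1,5], [2,3], [2,4], [2,5], [3,4], [4,5]
  2-simplices (8): [0,1,3], [0,1,5], [0,3,4], [0,4,5], [1,2,3], [1,2,5], [2,3,4], [2,4,5]

giving chain groups C_0 ≅ Z^6, C_1 ≅ Z^12, C_2 ≅ Z^8.

The boundary map ∂_1: C_1 → C_0 is given by ∂[p,q] = [q] − [p]. For instance
  ∂[2,3] = [3] − [2].
The 6×12 boundary matrix has rank 5 and Smith normal form diag(1,1,1,1,1).

∂_2: C_2 → C_1 acts by ∂[p,q,r] = [q,r] − [p,r] + [p,q]. For instance
  ∂[0,3,4] = [3,4] − [0,4] + [0,3],
  ∂[0,1,5] = [1,5] − [0,5] + [0,1].
The resulting 12×8 matrix has rank 7, and its Smith normal form has invariant factors (1,1,1,1,1,1,1).

Computing H_k = (kernel of ∂_k) / (image of ∂_{k+1}):

  H_0: rank C_0 − rank ∂_1 = 6 − 5 = 1, and the invariant factors of ∂_1 are all 1, so H_0 ≅ Z.
  H_1: rank ker ∂_1 − rank ∂_2 = (12 − 5) − 7 = 0, and the invariant factors of ∂_2 are all 1, so H_1 ≅ 0.
  H_2: rank ker ∂_2 − rank ∂_3 = (8 − 7) − 0 = 1, and there is no ∂_3, so H_2 ≅ Z.

As a check, the Euler characteristic is 6 − 12 + 8 = 2, which agrees with 1 − 0 + 1 = 2.

H_0 ≅ Z,  H_1 = 0,  H_2 ≅ Z.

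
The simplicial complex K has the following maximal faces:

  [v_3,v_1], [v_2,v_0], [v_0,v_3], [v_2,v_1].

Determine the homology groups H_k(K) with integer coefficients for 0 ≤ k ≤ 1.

We work with the vertex ordering v_0 < v_1 < v_2 < v_3. The simplices of K, each written with vertices in increasing order, are:

  0-simplices (4): [v_0], [v_1], [v_2], [v_3]
  1-simplices (4): [v_0,v_2], [v_0,v_3], [v_1,v_2], [v_1,v_3]

so the chain groups are C_0 ≅ Z^4, C_1 ≅ Z^4.

The boundary map ∂_1: C_1 → C_0 maps an edge to its endpoints' difference, ∂[p,q] = q − p.
The resulting 4×4 matrix has rank 3, and its Smith normal form has invariant factors (1,1,1).

From H_k ≅ ker(∂_k) / im(∂_{k+1}) we obtain:

  H_0: rank C_0 − rank ∂_1 = 4 − 3 = 1, and the invariant factors of ∂_1 are all 1, so H_0 = Z.
  H_1: rank ker ∂_1 − rank ∂_2 = (4 − 3) − 0 = 1, and there is no ∂_2, so H_1 = Z.

H_0 = Z,  H_1 = Z.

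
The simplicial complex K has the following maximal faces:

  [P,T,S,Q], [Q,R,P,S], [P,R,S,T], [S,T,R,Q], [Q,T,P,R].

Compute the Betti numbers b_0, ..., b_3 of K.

b_0 = 1, b_1 = 0, b_2 = 0, b_3 = 1.

Take the total order P < Q < R < S < T on the vertex set. Then K (dimension 3) consists of the simplices:

  0-simplices (5): P, Q, R, S, T
  1-simplices (10): PQ, PR, PS, PT, QR, QS, QT, RS, RT, ST
  2-simplices (10): PQR, PQS, PQT, PRS, PRT, PST, QRS, QRT, QST, RST
  3-simplices (5): PQRS, PQRT, PQST, PRST, QRST

giving chain groups C_0 ≅ Z^5, C_1 ≅ Z^10, C_2 ≅ Z^10, C_3 ≅ Z^5.

∂_1: C_1 → C_0 sends each edge [p,q] (with p < q) to q − p.
The 5×10 boundary matrix has rank 4 and Smith normal form diag(1,1,1,1).

Boundary ∂_2: C_2 → C_1 sends each 2-simplex [p,q,r] to [q,r] − [p,r] + [p,q]. For instance
  ∂PST = ST − PT + PS,
  ∂QRT = RT − QT + QR.
As a 10×10 matrix over Z this has rank 6, with invariant factors (1,1,1,1,1,1).

∂_3: C_3 → C_2 sends each 3-simplex σ to the alternating sum Σ_i (−1)^i (σ with its i-th vertex removed). For instance
  ∂PQRT = QRT − PRT + PQT − PQR,
  ∂PQRS = QRS − PRS + PQS − PQR.
The 10×5 boundary matrix has rank 4 and Smith normal form diag(1,1,1,1).

From H_k ≅ ker(∂_k) / im(∂_{k+1}) we obtain:

  H_0: rank C_0 − rank ∂_1 = 5 − 4 = 1, and the invariant factors of ∂_1 are all 1, so H_0 = Z.
  H_1: rank ker ∂_1 − rank ∂_2 = (10 − 4) − 6 = 0, and the invariant factors of ∂_2 are all 1, so H_1 = 0.
  H_2: rank ker ∂_2 − rank ∂_3 = (10 − 6) − 4 = 0, and the invariant factors of ∂_3 are all 1, so H_2 = 0.
  H_3: rank ker ∂_3 − rank ∂_4 = (5 − 4) − 0 = 1, and there is no ∂_4, so H_3 = Z.

(K is a triangulation of the 3-sphere S^3.)

Hence the Betti numbers are b_0 = 1, b_1 = 0, b_2 = 0, b_3 = 1.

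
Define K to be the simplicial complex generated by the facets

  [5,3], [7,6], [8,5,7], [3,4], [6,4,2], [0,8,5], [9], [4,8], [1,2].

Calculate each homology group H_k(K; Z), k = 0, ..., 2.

Order the vertices as 0 < 1 < 2 < 3 < 4 < 5 < 6 < 7 < 8 < 9. Listing each simplex with vertices in this order, K has dimension 2 with simplices:

  0-simplices (10): [0], [1], [2], [3], [4], [5], [6], [7], [8], [9]
  1-simplices (13): [0,5], [0,8], [1,2], [2,4], [2,6], [3,4], [3,5], [4,6], [4,8], [5,7], [5,8], [6,7], [7,8]
  2-simplices (3): [0,5,8], [2,4,6], [5,7,8]

giving chain groups C_0 ≅ Z^10, C_1 ≅ Z^13, C_2 ≅ Z^3.

∂_1: C_1 → C_0 sends each edge [p,q] (with p < q) to q − p.
This gives a 10×13 integer matrix of rank 8; reducing to Smith normal form yields diagonal entries (1,1,1,1,1,1,1,1).

The boundary map ∂_2: C_2 → C_1 acts by ∂[p,q,r] = [q,r] − [p,r] + [p,q]. For instance
  ∂[5,7,8] = [7,8] − [5,8] + [5,7],
  ∂[0,5,8] = [5,8] − [0,8] + [0,5].
As a 13×3 matrix over Z this has rank 3, with invariant factors (1,1,1).

Computing H_k = (kernel of ∂_k) / (image of ∂_{k+1}):

  H_0: rank C_0 − rank ∂_1 = 10 − 8 = 2, and the invariant factors of ∂_1 are all 1, so H_0 ≅ Z^2.
  H_1: rank ker ∂_1 − rank ∂_2 = (13 − 8) − 3 = 2, and the invariant factors of ∂_2 are all 1, so H_1 ≅ Z^2.
  H_2: rank ker ∂_2 − rank ∂_3 = (3 − 3) − 0 = 0, and there is no ∂_3, so H_2 ≅ 0.

As a check, the Euler characteristic is 10 − 13 + 3 = 0, which agrees with 2 − 2 + 0 = 0.

H_0 = Z^2,  H_1 = Z^2,  H_2 = 0.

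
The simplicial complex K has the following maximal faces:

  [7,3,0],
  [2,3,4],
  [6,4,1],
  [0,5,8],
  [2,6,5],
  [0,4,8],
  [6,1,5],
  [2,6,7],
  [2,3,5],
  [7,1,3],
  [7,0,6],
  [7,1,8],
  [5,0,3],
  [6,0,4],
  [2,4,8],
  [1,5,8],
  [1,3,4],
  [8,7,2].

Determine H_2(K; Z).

Order the vertices as 0 < 1 < 2 < 3 < 4 < 5 < 6 < 7 < 8. Listing each simplex with vertices in this order, K has dimension 2 with simplices:

  0-simplices (9): [0], [1], [2], [3], [4], [5], [6], [7], [8]
  1-simplices (27): (27 of them)
  2-simplices (18): [0,3,5], [0,3,7], [0,4,6], [0,4,8], [0,5,8], [0,6,7], [1,3,4], [1,3,7], [1,4,6], [1,5,6], [1,5,8], [1,7,8], [2,3,4], [2,3,5], [2,4,8], [2,5,6], [2,6,7], [2,7,8]

giving chain groups C_0 ≅ Z^9, C_1 ≅ Z^27, C_2 ≅ Z^18.

Boundary ∂_1: C_1 → C_0 sends each edge [p,q] (with p < q) to q − p.
The resulting 9×27 matrix has rank 8, and its Smith normal form has invariant factors (1,1,1,1,1,1,1,1).

Boundary ∂_2: C_2 → C_1 sends each 2-simplex [p,q,r] to [q,r] − [p,r] + [p,q]. For instance
  ∂[0,4,6] = [4,6] − [0,6] + [0,4],
  ∂[0,3,5] = [3,5] − [0,5] + [0,3].
As a 27×18 matrix over Z this has rank 17, with invariant factors (1,1,1,1,1,1,1,1,1,1,1,1,1,1,1,1,1).

Reading off H_k = ker ∂_k / im ∂_{k+1}:

  H_2: rank ker ∂_2 − rank ∂_3 = (18 − 17) − 0 = 1, and there is no ∂_3, so H_2 = Z.

H_2 = Z.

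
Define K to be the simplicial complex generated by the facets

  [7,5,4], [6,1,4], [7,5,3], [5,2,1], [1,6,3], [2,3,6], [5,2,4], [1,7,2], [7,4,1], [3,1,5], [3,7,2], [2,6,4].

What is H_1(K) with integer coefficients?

H_1 = Z/2.

Fix the vertex order 1 < 2 < 3 < 4 < 5 < 6 < 7 and write every simplex with vertices in increasing order. Then dim K = 2 and the simplices of K are:

  0-simplices (7): [1], [2], [3], [4], [5], [6], [7]
  1-simplices (18): [1,2], [1,3], [1,4], [1,5], [1,6], [1,7], [2,3], [2,4], [2,5], [2,6], [2,7], [3,5], [3,6], [3,7], [4,5], [4,6], [4,7], [5,7]
  2-simplices (12): [1,2,5], [1,2,7], [1,3,5], [1,3,6], [1,4,6], [1,4,7], [2,3,6], [2,3,7], [2,4,5], [2,4,6], [3,5,7], [4,5,7]

Hence C_0 ≅ Z^7, C_1 ≅ Z^18, C_2 ≅ Z^12.

∂_1: C_1 → C_0 is given by ∂[p,q] = [q] − [p]. For instance
  ∂[4,5] = [5] − [4].
The resulting 7×18 matrix has rank 6, and its Smith normal form has invariant factors (1,1,1,1,1,1).

Boundary ∂_2: C_2 → C_1 acts by ∂[p,q,r] = [q,r] − [p,r] + [p,q]. For instance
  ∂[1,2,5] = [2,5] − [1,5] + [1,2],
  ∂[1,2,7] = [2,7] − [1,7] + [1,2].
This gives a 18×12 integer matrix of rank 12; reducing to Smith normal form yields diagonal entries (1,1,1,1,1,1,1,1,1,1,1,2).

Computing H_k = (kernel of ∂_k) / (image of ∂_{k+1}):

  H_1: rank ker ∂_1 − rank ∂_2 = (18 − 6) − 12 = 0, and ∂_2 has invariant factor 2 > 1, so H_1 = Z/2.

(K is a triangulation of the real projective plane RP^2.)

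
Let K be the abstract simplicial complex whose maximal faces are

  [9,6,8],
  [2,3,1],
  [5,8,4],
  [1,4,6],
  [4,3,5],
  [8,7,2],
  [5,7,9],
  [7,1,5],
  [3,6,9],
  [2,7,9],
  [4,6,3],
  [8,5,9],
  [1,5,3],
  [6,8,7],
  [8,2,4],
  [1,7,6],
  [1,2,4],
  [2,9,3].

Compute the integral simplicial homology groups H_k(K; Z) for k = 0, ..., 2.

We work with the vertex ordering 1 < 2 < 3 < 4 < 5 < 6 < 7 < 8 < 9. The simplices of K, each written with vertices in increasing order, are:

  0-simplices (9): [1], [2], [3], [4], [5], [6], [7], [8], [9]
  1-simplices (27): (27 of them)
  2-simplices (18): [1,2,3], [1,2,4], [1,3,5], [1,4,6], [1,5,7], [1,6,7], [2,3,9], [2,4,8], [2,7,8], [2,7,9], [3,4,5], [3,4,6], [3,6,9], [4,5,8], [5,7,9], [5,8,9], [6,7,8], [6,8,9]

so the chain groups are C_0 ≅ Z^9, C_1 ≅ Z^27, C_2 ≅ Z^18.

∂_1: C_1 → C_0 maps an edge to its endpoints' difference, ∂[p,q] = q − p. For instance
  ∂[5,9] = [9] − [5].
This gives a 9×27 integer matrix of rank 8; reducing to Smith normal form yields diagonal entries (1,1,1,1,1,1,1,1).

Boundary ∂_2: C_2 → C_1 maps a triangle to the signed sum of its edges. For instance
  ∂[3,4,5] = [4,5] − [3,5] + [3,4],
  ∂[1,2,3] = [2,3] − [1,3] + [1,2].
The resulting 27×18 matrix has rank 18, and its Smith normal form has invariant factors (1,1,1,1,1,1,1,1,1,1,1,1,1,1,1,1,1,2).

Reading off H_k = ker ∂_k / im ∂_{k+1}:

  H_0: rank C_0 − rank ∂_1 = 9 − 8 = 1, and the invariant factors of ∂_1 are all 1, so H_0 = Z.
  H_1: rank ker ∂_1 − rank ∂_2 = (27 − 8) − 18 = 1, and ∂_2 has invariant factor 2 > 1, so H_1 = Z ⊕ Z/2.
  H_2: rank ker ∂_2 − rank ∂_3 = (18 − 18) − 0 = 0, and there is no ∂_3, so H_2 = 0.

(K is a triangulation of the Klein bottle.)

H_0 = Z,  H_1 = Z ⊕ Z/2,  H_2 = 0.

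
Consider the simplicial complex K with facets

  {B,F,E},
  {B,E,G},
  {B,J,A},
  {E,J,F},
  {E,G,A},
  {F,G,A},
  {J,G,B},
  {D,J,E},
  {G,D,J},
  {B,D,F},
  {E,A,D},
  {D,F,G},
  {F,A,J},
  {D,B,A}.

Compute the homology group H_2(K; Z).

H_2 ≅ Z.

Fix the vertex order A < B < D < E < F < G < J and write every simplex with vertices in increasing order. Then dim K = 2 and the simplices of K are:

  0-simplices (7): A, B, D, E, F, G, J
  1-simplices (21): AB, AD, AE, AF, AG, AJ, BD, BE, BF, BG, BJ, DE, DF, DG, DJ, EF, EG, EJ, FG, FJ, GJ
  2-simplices (14): ABD, ABJ, ADE, AEG, AFG, AFJ, BDF, BEF, BEG, BGJ, DEJ, DFG, DGJ, EFJ

Hence C_0 ≅ Z^7, C_1 ≅ Z^21, C_2 ≅ Z^14.

∂_1: C_1 → C_0 maps an edge to its endpoints' difference, ∂[p,q] = q − p.
As a 7×21 matrix over Z this has rank 6, with invariant factors (1,1,1,1,1,1).

∂_2: C_2 → C_1 sends each 2-simplex [p,q,r] to [q,r] − [p,r] + [p,q]. For instance
  ∂AFG = FG − AG + AF,
  ∂BEF = EF − BF + BE.
As a 21×14 matrix over Z this has rank 13, with invariant factors (1,1,1,1,1,1,1,1,1,1,1,1,1).

Computing H_k = (kernel of ∂_k) / (image of ∂_{k+1}):

  H_2: rank ker ∂_2 − rank ∂_3 = (14 − 13) − 0 = 1, and there is no ∂_3, so H_2 ≅ Z.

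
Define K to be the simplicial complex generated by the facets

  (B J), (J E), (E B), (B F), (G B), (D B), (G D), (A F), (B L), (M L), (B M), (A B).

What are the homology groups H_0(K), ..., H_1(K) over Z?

H_0 = Z,  H_1 = Z^4.

Fix the vertex order A < B < D < E < F < G < J < L < M and write every simplex with vertices in increasing order. Then dim K = 1 and the simplices of K are:

  0-simplices (9): A, B, D, E, F, G, J, L, M
  1-simplices (12): AB, AF, BD, BE, BF, BG, BJ, BL, BM, DG, EJ, LM

Hence C_0 ≅ Z^9, C_1 ≅ Z^12.

Boundary ∂_1: C_1 → C_0 maps an edge to its endpoints' difference, ∂[p,q] = q − p. For instance
  ∂BG = G − B.
The 9×12 boundary matrix has rank 8 and Smith normal form diag(1,1,1,1,1,1,1,1).

Reading off H_k = ker ∂_k / im ∂_{k+1}:

  H_0: rank C_0 − rank ∂_1 = 9 − 8 = 1, and the invariant factors of ∂_1 are all 1, so H_0 = Z.
  H_1: rank ker ∂_1 − rank ∂_2 = (12 − 8) − 0 = 4, and there is no ∂_2, so H_1 = Z^4.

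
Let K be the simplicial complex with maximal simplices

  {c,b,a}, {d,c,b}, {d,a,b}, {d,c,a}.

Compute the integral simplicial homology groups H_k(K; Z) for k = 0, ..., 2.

H_0 = Z,  H_1 = 0,  H_2 = Z.

Take the total order a < b < c < d on the vertex set. Then K (dimension 2) consists of the simplices:

  0-simplices (4): a, b, c, d
  1-simplices (6): ab, ac, ad, bc, bd, cd
  2-simplices (4): abc, abd, acd, bcd

Hence C_0 ≅ Z^4, C_1 ≅ Z^6, C_2 ≅ Z^4.

∂_1: C_1 → C_0 is given by ∂[p,q] = [q] − [p]. For instance
  ∂ad = d − a.
The resulting 4×6 matrix has rank 3, and its Smith normal form has invariant factors (1,1,1).

Boundary ∂_2: C_2 → C_1 acts by ∂[p,q,r] = [q,r] − [p,r] + [p,q]. For instance
  ∂acd = cd − ad + ac,
  ∂bcd = cd − bd + bc.
The 6×4 boundary matrix has rank 3 and Smith normal form diag(1,1,1).

From H_k ≅ ker(∂_k) / im(∂_{k+1}) we obtain:

  H_0: rank C_0 − rank ∂_1 = 4 − 3 = 1, and the invariant factors of ∂_1 are all 1, so H_0 ≅ Z.
  H_1: rank ker ∂_1 − rank ∂_2 = (6 − 3) − 3 = 0, and the invariant factors of ∂_2 are all 1, so H_1 ≅ 0.
  H_2: rank ker ∂_2 − rank ∂_3 = (4 − 3) − 0 = 1, and there is no ∂_3, so H_2 ≅ Z.

As a check, the Euler characteristic is 4 − 6 + 4 = 2, which agrees with 1 − 0 + 1 = 2.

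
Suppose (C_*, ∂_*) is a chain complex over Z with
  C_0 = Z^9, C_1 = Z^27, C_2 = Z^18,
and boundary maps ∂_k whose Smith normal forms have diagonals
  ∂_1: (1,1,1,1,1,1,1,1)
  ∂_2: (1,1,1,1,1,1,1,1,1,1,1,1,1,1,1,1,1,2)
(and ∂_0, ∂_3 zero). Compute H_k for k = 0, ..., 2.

H_0: b_0 = 9 − 0 − 8 = 1; torsion from ∂_1 factors > 1: none. So H_0 ≅ Z.
H_1: b_1 = 27 − 8 − 18 = 1; torsion from ∂_2 factors > 1: [2]. So H_1 ≅ Z ⊕ Z_2.
H_2: b_2 = 18 − 18 − 0 = 0; torsion from ∂_3 factors > 1: none. So H_2 ≅ 0.

H_0 ≅ Z,  H_1 ≅ Z ⊕ Z_2,  H_2 = 0.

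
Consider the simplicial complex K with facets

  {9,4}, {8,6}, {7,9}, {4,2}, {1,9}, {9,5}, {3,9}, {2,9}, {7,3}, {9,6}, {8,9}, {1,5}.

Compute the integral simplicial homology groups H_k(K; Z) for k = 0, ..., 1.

We work with the vertex ordering 1 < 2 < 3 < 4 < 5 < 6 < 7 < 8 < 9. The simplices of K, each written with vertices in increasing order, are:

  0-simplices (9): [1], [2], [3], [4], [5], [6], [7], [8], [9]
  1-simplices (12): [1,5], [1,9], [2,4], [2,9], [3,7], [3,9], [4,9], [5,9], [6,8], [6,9], [7,9], [8,9]

Hence C_0 ≅ Z^9, C_1 ≅ Z^12.

∂_1: C_1 → C_0 is given by ∂[p,q] = [q] − [p].
The 9×12 boundary matrix has rank 8 and Smith normal form diag(1,1,1,1,1,1,1,1).

Reading off H_k = ker ∂_k / im ∂_{k+1}:

  H_0: rank C_0 − rank ∂_1 = 9 − 8 = 1, and the invariant factors of ∂_1 are all 1, so H_0 = Z.
  H_1: rank ker ∂_1 − rank ∂_2 = (12 − 8) − 0 = 4, and there is no ∂_2, so H_1 = Z^4.

H_0 ≅ Z,  H_1 ≅ Z^4.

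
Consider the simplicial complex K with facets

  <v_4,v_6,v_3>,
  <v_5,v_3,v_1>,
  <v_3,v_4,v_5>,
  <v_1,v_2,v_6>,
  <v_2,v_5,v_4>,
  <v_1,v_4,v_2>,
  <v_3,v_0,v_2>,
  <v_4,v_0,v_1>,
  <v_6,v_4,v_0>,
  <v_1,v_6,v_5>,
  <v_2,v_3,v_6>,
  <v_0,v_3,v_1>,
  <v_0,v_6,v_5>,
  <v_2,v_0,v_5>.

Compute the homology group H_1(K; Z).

H_1 ≅ Z^2.

Fix the vertex order v_0 < v_1 < v_2 < v_3 < v_4 < v_5 < v_6 and write every simplex with vertices in increasing order. Then dim K = 2 and the simplices of K are:

  0-simplices (7): [v_0], [v_1], [v_2], [v_3], [v_4], [v_5], [v_6]
  1-simplices (21): (21 of them)
  2-simplices (14): (14 of them)

so the chain groups are C_0 ≅ Z^7, C_1 ≅ Z^21, C_2 ≅ Z^14.

Boundary ∂_1: C_1 → C_0 is given by ∂[p,q] = [q] − [p].
The 7×21 boundary matrix has rank 6 and Smith normal form diag(1,1,1,1,1,1).

∂_2: C_2 → C_1 sends each 2-simplex [p,q,r] to [q,r] − [p,r] + [p,q]. For instance
  ∂[v_1,v_2,v_4] = [v_2,v_4] − [v_1,v_4] + [v_1,v_2],
  ∂[v_0,v_1,v_4] = [v_1,v_4] − [v_0,v_4] + [v_0,v_1].
The 21×14 boundary matrix has rank 13 and Smith normal form diag(1,1,1,1,1,1,1,1,1,1,1,1,1).

Reading off H_k = ker ∂_k / im ∂_{k+1}:

  H_1: rank ker ∂_1 − rank ∂_2 = (21 − 6) − 13 = 2, and the invariant factors of ∂_2 are all 1, so H_1 ≅ Z^2.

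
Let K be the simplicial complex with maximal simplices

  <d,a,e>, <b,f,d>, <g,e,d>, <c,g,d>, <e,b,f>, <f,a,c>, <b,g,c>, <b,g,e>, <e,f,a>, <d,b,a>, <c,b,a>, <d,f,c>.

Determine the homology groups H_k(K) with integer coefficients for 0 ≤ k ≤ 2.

H_0 ≅ Z,  H_1 ≅ Z_2,  H_2 = 0.

K has 7 vertices, 18 edges, 12 triangles.
rank ∂_0 = 0, rank ∂_1 = 6 ⇒ b_0 = 7 − 0 − 6 = 1; all invariant factors of ∂_1 are 1 so no torsion. So H_0 ≅ Z.
rank ∂_1 = 6, rank ∂_2 = 12 ⇒ b_1 = 18 − 6 − 12 = 0; ∂_2 has invariant factor(s) [2] giving torsion. So H_1 ≅ Z_2.
rank ∂_2 = 12, rank ∂_3 = 0 ⇒ b_2 = 12 − 12 − 0 = 0. So H_2 ≅ 0.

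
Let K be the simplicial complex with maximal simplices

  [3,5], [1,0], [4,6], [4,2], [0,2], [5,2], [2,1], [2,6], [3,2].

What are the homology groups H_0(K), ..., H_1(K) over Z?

Take the total order 0 < 1 < 2 < 3 < 4 < 5 < 6 on the vertex set. Then K (dimension 1) consists of the simplices:

  0-simplices (7): [0], [1], [2], [3], [4], [5], [6]
  1-simplices (9): [0,1], [0,2], [1,2], [2,3], [2,4], [2,5], [2,6], [3,5], [4,6]

Hence C_0 ≅ Z^7, C_1 ≅ Z^9.

The boundary map ∂_1: C_1 → C_0 is given by ∂[p,q] = [q] − [p]. For instance
  ∂[4,6] = [6] − [4].
The 7×9 boundary matrix has rank 6 and Smith normal form diag(1,1,1,1,1,1).

Computing H_k = (kernel of ∂_k) / (image of ∂_{k+1}):

  H_0: rank C_0 − rank ∂_1 = 7 − 6 = 1, and the invariant factors of ∂_1 are all 1, so H_0 ≅ Z.
  H_1: rank ker ∂_1 − rank ∂_2 = (9 − 6) − 0 = 3, and there is no ∂_2, so H_1 ≅ Z^3.

H_0 ≅ Z,  H_1 ≅ Z^3.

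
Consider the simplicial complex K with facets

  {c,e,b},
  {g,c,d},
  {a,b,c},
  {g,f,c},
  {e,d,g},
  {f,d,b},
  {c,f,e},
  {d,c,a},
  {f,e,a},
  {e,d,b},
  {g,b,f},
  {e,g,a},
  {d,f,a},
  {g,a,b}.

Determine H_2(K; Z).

K has 7 vertices, 21 edges, 14 triangles.
rank ∂_2 = 13, rank ∂_3 = 0 ⇒ b_2 = 14 − 13 − 0 = 1. So H_2 ≅ Z.

H_2 ≅ Z.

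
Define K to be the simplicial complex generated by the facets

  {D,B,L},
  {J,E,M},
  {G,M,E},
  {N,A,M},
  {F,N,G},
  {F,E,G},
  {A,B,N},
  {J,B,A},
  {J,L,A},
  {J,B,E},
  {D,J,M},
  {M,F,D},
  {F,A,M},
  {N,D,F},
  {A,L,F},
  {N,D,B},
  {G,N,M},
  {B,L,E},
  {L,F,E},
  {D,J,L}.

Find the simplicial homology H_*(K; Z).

Take the total order A < B < D < E < F < G < J < L < M < N on the vertex set. Then K (dimension 2) consists of the simplices:

  0-simplices (10): A, B, D, E, F, G, J, L, M, N
  1-simplices (30): AB, AF, AJ, AL, AM, AN, BD, BE, BJ, BL, BN, DF, DJ, DL, DM, DN, EF, EG, EJ, EL, EM, FG, FL, FM, FN, GM, GN, JL, JM, MN
  2-simplices (20): ABJ, ABN, AFL, AFM, AJL, AMN, BDL, BDN, BEJ, BEL, DFM, DFN, DJL, DJM, EFG, EFL, EGM, EJM, FGN, GMN

so the chain groups are C_0 ≅ Z^10, C_1 ≅ Z^30, C_2 ≅ Z^20.

Boundary ∂_1: C_1 → C_0 is given by ∂[p,q] = [q] − [p].
As a 10×30 matrix over Z this has rank 9, with invariant factors (1,1,1,1,1,1,1,1,1).

The boundary map ∂_2: C_2 → C_1 maps a triangle to the signed sum of its edges. For instance
  ∂FGN = GN − FN + FG,
  ∂DJM = JM − DM + DJ.
As a 30×20 matrix over Z this has rank 20, with invariant factors (1,1,1,1,1,1,1,1,1,1,1,1,1,1,1,1,1,1,1,2).

Reading off H_k = ker ∂_k / im ∂_{k+1}:

  H_0: rank C_0 − rank ∂_1 = 10 − 9 = 1, and the invariant factors of ∂_1 are all 1, so H_0 = Z.
  H_1: rank ker ∂_1 − rank ∂_2 = (30 − 9) − 20 = 1, and ∂_2 has invariant factor 2 > 1, so H_1 = Z ⊕ Z/2.
  H_2: rank ker ∂_2 − rank ∂_3 = (20 − 20) − 0 = 0, and there is no ∂_3, so H_2 = 0.

H_0 ≅ Z,  H_1 ≅ Z ⊕ Z/2,  H_2 = 0.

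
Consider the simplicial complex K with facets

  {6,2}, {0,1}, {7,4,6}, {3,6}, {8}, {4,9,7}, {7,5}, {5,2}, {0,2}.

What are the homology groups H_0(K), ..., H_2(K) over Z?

We work with the vertex ordering 0 < 1 < 2 < 3 < 4 < 5 < 6 < 7 < 8 < 9. The simplices of K, each written with vertices in increasing order, are:

  0-simplices (10): [0], [1], [2], [3], [4], [5], [6], [7], [8], [9]
  1-simplices (11): [0,1], [0,2], [2,5], [2,6], [3,6], [4,6], [4,7], [4,9], [5,7], [6,7], [7,9]
  2-simplices (2): [4,6,7], [4,7,9]

so the chain groups are C_0 ≅ Z^10, C_1 ≅ Z^11, C_2 ≅ Z^2.

Boundary ∂_1: C_1 → C_0 is given by ∂[p,q] = [q] − [p]. For instance
  ∂[6,7] = [7] − [6].
This gives a 10×11 integer matrix of rank 8; reducing to Smith normal form yields diagonal entries (1,1,1,1,1,1,1,1).

The boundary map ∂_2: C_2 → C_1 acts by ∂[p,q,r] = [q,r] − [p,r] + [p,q]. For instance
  ∂[4,6,7] = [6,7] − [4,7] + [4,6],
  ∂[4,7,9] = [7,9] − [4,9] + [4,7].
This gives a 11×2 integer matrix of rank 2; reducing to Smith normal form yields diagonal entries (1,1).

Reading off H_k = ker ∂_k / im ∂_{k+1}:

  H_0: rank C_0 − rank ∂_1 = 10 − 8 = 2, and the invariant factors of ∂_1 are all 1, so H_0 = Z^2.
  H_1: rank ker ∂_1 − rank ∂_2 = (11 − 8) − 2 = 1, and the invariant factors of ∂_2 are all 1, so H_1 = Z.
  H_2: rank ker ∂_2 − rank ∂_3 = (2 − 2) − 0 = 0, and there is no ∂_3, so H_2 = 0.

As a check, the Euler characteristic is 10 − 11 + 2 = 1, which agrees with 2 − 1 + 0 = 1.

H_0 = Z^2,  H_1 = Z,  H_2 = 0.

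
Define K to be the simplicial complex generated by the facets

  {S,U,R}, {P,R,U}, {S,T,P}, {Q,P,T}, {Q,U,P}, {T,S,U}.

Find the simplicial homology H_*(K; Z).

H_0 ≅ Z,  H_1 ≅ Z,  H_2 = 0.

Take the total order P < Q < R < S < T < U on the vertex set. Then K (dimension 2) consists of the simplices:

  0-simplices (6): P, Q, R, S, T, U
  1-simplices (12): PQ, PR, PS, PT, PU, QT, QU, RS, RU, ST, SU, TU
  2-simplices (6): PQT, PQU, PRU, PST, RSU, STU

so the chain groups are C_0 ≅ Z^6, C_1 ≅ Z^12, C_2 ≅ Z^6.

∂_1: C_1 → C_0 maps an edge to its endpoints' difference, ∂[p,q] = q − p.
This gives a 6×12 integer matrix of rank 5; reducing to Smith normal form yields diagonal entries (1,1,1,1,1).

∂_2: C_2 → C_1 maps a triangle to the signed sum of its edges. For instance
  ∂PRU = RU − PU + PR,
  ∂PST = ST − PT + PS.
As a 12×6 matrix over Z this has rank 6, with invariant factors (1,1,1,1,1,1).

Computing H_k = (kernel of ∂_k) / (image of ∂_{k+1}):

  H_0: rank C_0 − rank ∂_1 = 6 − 5 = 1, and the invariant factors of ∂_1 are all 1, so H_0 ≅ Z.
  H_1: rank ker ∂_1 − rank ∂_2 = (12 − 5) − 6 = 1, and the invariant factors of ∂_2 are all 1, so H_1 ≅ Z.
  H_2: rank ker ∂_2 − rank ∂_3 = (6 − 6) − 0 = 0, and there is no ∂_3, so H_2 ≅ 0.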